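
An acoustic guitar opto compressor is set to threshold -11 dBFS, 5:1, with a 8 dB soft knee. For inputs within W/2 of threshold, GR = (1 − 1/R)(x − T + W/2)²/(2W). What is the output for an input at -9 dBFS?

x − T + W/2 = -9 − (-11) + 4 = 6.
GR = (1 − 1/5) × 6² / 16 = 0.8 × 36 / 16 = 1.8 dB.
Output = -9 − 1.8 = -10.8 dBFS.

-10.8 dBFS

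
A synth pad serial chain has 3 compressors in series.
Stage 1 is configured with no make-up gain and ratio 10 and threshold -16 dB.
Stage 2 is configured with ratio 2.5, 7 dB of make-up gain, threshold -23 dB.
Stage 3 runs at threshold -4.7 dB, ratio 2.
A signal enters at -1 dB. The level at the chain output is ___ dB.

Stage 1: -1 dB is 15 dB over -16 dB; at 10:1 that becomes 1.5 dB over, giving -14.5 dB.
Stage 2: overshoot 8.5 dB → 8.5/2.5 = 3.4 dB → -19.6 dB; +7 dB make-up → -12.6 dB.
Stage 3: -12.6 dB is at or below the -4.7 dB threshold — no compression; output -12.6 dB.

-12.6 dB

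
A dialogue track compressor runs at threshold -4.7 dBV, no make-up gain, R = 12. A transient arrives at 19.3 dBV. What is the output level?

-2.7 dBV

Overshoot: 19.3 − (-4.7) = 24 dB.
At 12:1 the overshoot is divided by 12, leaving 2 dB above threshold.
So the level is -4.7 + 2 = -2.7 dBV.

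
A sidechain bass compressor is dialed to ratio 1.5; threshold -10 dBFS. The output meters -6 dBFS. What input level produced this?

Post-compression overshoot = -6 − (-10) = 4 dB.
Before 1.5:1 compression the overshoot was 4 × 1.5 = 6 dB, so input = -10 + 6 = -4 dBFS.

-4 dBFS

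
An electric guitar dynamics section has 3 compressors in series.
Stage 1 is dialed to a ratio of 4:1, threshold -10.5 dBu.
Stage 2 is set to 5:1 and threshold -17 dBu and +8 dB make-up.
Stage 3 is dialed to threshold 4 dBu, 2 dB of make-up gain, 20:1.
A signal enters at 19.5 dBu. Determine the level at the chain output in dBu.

Stage 1: 30 dB above -10.5 dBu, reduced 4:1 to 7.5 dB above → -3 dBu.
Stage 2: 14 dB above -17 dBu, reduced 5:1 to 2.8 dB above → -14.2 dBu; +8 dB make-up → -6.2 dBu.
Stage 3: -6.2 dBu is at or below the 4 dBu threshold — no compression; make-up brings it to -4.2 dBu.

-4.2 dBu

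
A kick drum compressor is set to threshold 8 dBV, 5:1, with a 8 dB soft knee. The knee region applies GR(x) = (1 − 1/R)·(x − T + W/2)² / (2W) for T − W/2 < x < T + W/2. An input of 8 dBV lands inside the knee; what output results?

7.2 dBV

x − T + W/2 = 8 − 8 + 4 = 4.
GR = (1 − 1/5) × 4² / 16 = 0.8 × 16 / 16 = 0.8 dB.
Output = 8 − 0.8 = 7.2 dBV.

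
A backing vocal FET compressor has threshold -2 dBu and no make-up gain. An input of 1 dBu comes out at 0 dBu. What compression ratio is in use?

Input overshoot = 1 − (-2) = 3 dB; output overshoot = 0 − (-2) = 2 dB.
Ratio = 3 / 2 = 1.5.

1.5:1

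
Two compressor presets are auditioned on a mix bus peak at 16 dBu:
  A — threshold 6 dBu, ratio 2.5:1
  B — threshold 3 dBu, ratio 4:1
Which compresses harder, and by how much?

A: overshoot 10 dB → output overshoot 4 dB → GR 6 dB.
B: overshoot 13 dB → output overshoot 3.25 dB → GR 9.75 dB.
B applies 3.75 dB more gain reduction.

B, by 3.75 dB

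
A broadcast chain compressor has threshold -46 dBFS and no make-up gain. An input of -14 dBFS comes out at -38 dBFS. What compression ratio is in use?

Input overshoot = -14 − (-46) = 32 dB; output overshoot = -38 − (-46) = 8 dB.
Ratio = 32 / 8 = 4.

4:1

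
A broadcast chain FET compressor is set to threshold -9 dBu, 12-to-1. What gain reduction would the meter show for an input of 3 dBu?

The signal is 12 dB above threshold.
At 12:1, output sits 12/12 = 1 dB above threshold.
So the signal is attenuated by 12 − 1 = 11 dB.

11 dB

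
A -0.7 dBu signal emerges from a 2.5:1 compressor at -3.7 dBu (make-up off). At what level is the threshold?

-5.7 dBu

Gain reduction = -0.7 − (-3.7) = 3 dB; output overshoot = GR / (R − 1) = 3 / 1.5 = 2 dB.
Threshold = output − output overshoot = -3.7 − 2 = -5.7 dBu.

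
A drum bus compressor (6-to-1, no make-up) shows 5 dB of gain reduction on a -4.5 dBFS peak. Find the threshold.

-10.5 dBFS

Gain reduction = -4.5 − (-9.5) = 5 dB; output overshoot = GR / (R − 1) = 5 / 5 = 1 dB.
Threshold = output − output overshoot = -9.5 − 1 = -10.5 dBFS.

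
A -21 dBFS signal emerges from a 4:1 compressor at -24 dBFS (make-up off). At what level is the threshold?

Input is 4 dB above T (since output overshoot × R = input overshoot: (-24 − T)·4 = -21 − T gives T = -25 dBFS).
Check: -25 + (-21 − (-25))/4 = -25 + 1 = -24 dBFS. ✓

-25 dBFS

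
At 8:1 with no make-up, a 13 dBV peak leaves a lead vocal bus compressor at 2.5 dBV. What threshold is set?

1 dBV

Gain reduction = 13 − 2.5 = 10.5 dB; output overshoot = GR / (R − 1) = 10.5 / 7 = 1.5 dB.
Threshold = output − output overshoot = 2.5 − 1.5 = 1 dBV.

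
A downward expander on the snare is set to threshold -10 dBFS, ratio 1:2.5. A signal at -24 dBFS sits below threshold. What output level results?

Undershoot = (-10) − (-24) = 14 dB.
At 1:2.5, that expands to 35 dB under threshold.
Output = -10 − 35 = -45 dBFS.

-45 dBFS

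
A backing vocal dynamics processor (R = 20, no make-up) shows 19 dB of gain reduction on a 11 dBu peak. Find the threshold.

-9 dBu

Gain reduction = 11 − (-8) = 19 dB; output overshoot = GR / (R − 1) = 19 / 19 = 1 dB.
Threshold = output − output overshoot = -8 − 1 = -9 dBu.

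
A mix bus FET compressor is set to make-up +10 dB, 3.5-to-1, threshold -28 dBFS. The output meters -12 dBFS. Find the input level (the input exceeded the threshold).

Remove make-up: -12 − 10 = -22 dBFS.
The compressed level sits -22 − (-28) = 6 dB over threshold.
Before 3.5:1 compression the overshoot was 6 × 3.5 = 21 dB, so input = -28 + 21 = -7 dBFS.

-7 dBFS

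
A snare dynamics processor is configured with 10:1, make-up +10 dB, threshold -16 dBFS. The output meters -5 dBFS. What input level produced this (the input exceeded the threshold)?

Before make-up, the level was -5 − 10 = -15 dBFS.
The compressed level sits -15 − (-16) = 1 dB over threshold.
Before 10:1 compression the overshoot was 1 × 10 = 10 dB, so input = -16 + 10 = -6 dBFS.

-6 dBFS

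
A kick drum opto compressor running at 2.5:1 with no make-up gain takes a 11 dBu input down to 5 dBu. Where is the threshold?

Gain reduction = 11 − 5 = 6 dB; output overshoot = GR / (R − 1) = 6 / 1.5 = 4 dB.
Threshold = output − output overshoot = 5 − 4 = 1 dBu.

1 dBu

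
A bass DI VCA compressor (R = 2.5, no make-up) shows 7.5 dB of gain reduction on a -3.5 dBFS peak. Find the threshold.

Gain reduction = -3.5 − (-11) = 7.5 dB; output overshoot = GR / (R − 1) = 7.5 / 1.5 = 5 dB.
Threshold = output − output overshoot = -11 − 5 = -16 dBFS.

-16 dBFS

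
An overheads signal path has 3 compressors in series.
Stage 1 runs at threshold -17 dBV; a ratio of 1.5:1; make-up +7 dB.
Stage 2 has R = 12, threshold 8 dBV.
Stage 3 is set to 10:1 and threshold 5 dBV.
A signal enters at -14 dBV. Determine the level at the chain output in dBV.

-8 dBV

Stage 1: overshoot 3 dB → 3/1.5 = 2 dB → -15 dBV; +7 dB make-up → -8 dBV.
Stage 2: -8 dBV ≤ 8 dBV, so stage 2 doesn't engage; output -8 dBV.
Stage 3: -8 dBV is at or below the 5 dBV threshold — no compression; output -8 dBV.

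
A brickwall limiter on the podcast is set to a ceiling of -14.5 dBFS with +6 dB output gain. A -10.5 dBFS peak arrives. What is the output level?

The limiter clamps the peak to its -14.5 dBFS ceiling.
Output gain then adds 6 dB: -14.5 + 6 = -8.5 dBFS.

-8.5 dBFS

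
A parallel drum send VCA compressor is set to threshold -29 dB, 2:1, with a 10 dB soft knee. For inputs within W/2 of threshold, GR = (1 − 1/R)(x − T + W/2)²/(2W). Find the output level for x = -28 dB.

x − T + W/2 = -28 − (-29) + 5 = 6.
GR = (1 − 1/2) × 6² / 20 = 0.5 × 36 / 20 = 0.9 dB.
Output = -28 − 0.9 = -28.9 dB.

-28.9 dB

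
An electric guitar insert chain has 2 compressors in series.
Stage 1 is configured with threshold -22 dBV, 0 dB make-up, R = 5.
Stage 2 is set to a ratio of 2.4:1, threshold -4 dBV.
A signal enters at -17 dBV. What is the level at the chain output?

-21 dBV

Stage 1: -17 dBV is 5 dB over -22 dBV; at 5:1 that becomes 1 dB over, giving -21 dBV.
Stage 2: -21 dBV ≤ -4 dBV, so stage 2 doesn't engage; output -21 dBV.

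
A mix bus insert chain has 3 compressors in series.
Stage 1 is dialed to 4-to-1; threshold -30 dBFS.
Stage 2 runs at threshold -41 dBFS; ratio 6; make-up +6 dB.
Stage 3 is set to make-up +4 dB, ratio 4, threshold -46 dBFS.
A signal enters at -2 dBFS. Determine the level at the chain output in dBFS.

Stage 1: 28 dB above -30 dBFS, reduced 4:1 to 7 dB above → -23 dBFS.
Stage 2: overshoot 18 dB → 18/6 = 3 dB → -38 dBFS; +6 dB make-up → -32 dBFS.
Stage 3: 14 dB above -46 dBFS, reduced 4:1 to 3.5 dB above → -42.5 dBFS; +4 dB make-up → -38.5 dBFS.

-38.5 dBFS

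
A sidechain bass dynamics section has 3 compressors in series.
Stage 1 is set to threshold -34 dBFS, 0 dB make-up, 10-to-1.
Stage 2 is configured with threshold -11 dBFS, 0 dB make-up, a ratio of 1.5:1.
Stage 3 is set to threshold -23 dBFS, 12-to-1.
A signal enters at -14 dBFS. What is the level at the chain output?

Stage 1: 20 dB above -34 dBFS, reduced 10:1 to 2 dB above → -32 dBFS.
Stage 2: -32 dBFS is at or below the -11 dBFS threshold — no compression; output -32 dBFS.
Stage 3: -32 dBFS ≤ -23 dBFS, so stage 3 doesn't engage; output -32 dBFS.

-32 dBFS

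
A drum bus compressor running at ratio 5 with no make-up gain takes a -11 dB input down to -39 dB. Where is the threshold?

-46 dB

Gain reduction = -11 − (-39) = 28 dB; output overshoot = GR / (R − 1) = 28 / 4 = 7 dB.
Threshold = output − output overshoot = -39 − 7 = -46 dB.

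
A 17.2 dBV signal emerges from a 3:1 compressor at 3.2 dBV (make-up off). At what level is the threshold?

-3.8 dBV

Input is 21 dB above T (since output overshoot × R = input overshoot: (3.2 − T)·3 = 17.2 − T gives T = -3.8 dBV).
Check: -3.8 + (17.2 − (-3.8))/3 = -3.8 + 7 = 3.2 dBV. ✓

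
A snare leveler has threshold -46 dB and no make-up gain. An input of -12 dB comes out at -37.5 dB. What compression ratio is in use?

Input overshoot = -12 − (-46) = 34 dB; output overshoot = -37.5 − (-46) = 8.5 dB.
Ratio = 34 / 8.5 = 4.

4:1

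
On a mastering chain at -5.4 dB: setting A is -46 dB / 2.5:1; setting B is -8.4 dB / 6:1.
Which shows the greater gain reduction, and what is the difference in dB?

A: 40.6 dB over, compressed to 16.24 dB over, so 24.36 dB of GR.
B: 3 dB over, compressed to 0.5 dB over, so 2.5 dB of GR.
Difference: 21.86 dB in favour of A.

A, by 21.86 dB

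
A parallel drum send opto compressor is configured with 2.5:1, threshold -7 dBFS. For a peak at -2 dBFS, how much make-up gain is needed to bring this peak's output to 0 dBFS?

5 dB

The peak compresses to -7 + 5/2.5 = -5 dBFS.
To reach 0 dBFS requires 0 − (-5) = 5 dB of make-up.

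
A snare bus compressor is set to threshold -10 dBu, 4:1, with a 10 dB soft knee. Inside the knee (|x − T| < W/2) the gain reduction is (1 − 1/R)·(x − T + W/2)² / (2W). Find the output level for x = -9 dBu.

-10.35 dBu

x − T + W/2 = -9 − (-10) + 5 = 6.
GR = (1 − 1/4) × 6² / 20 = 0.75 × 36 / 20 = 1.35 dB.
Output = -9 − 1.35 = -10.35 dBu.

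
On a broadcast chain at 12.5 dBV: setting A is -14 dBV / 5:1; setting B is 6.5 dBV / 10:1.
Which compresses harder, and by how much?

A, by 15.8 dB

A: overshoot 26.5 dB → output overshoot 5.3 dB → GR 21.2 dB.
B: overshoot 6 dB → output overshoot 0.6 dB → GR 5.4 dB.
Difference: 15.8 dB in favour of A.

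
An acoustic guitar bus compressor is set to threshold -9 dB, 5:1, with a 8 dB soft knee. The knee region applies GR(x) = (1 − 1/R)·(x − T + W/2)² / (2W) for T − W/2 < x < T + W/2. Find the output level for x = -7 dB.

x − T + W/2 = -7 − (-9) + 4 = 6.
GR = (1 − 1/5) × 6² / 16 = 0.8 × 36 / 16 = 1.8 dB.
Output = -7 − 1.8 = -8.8 dB.

-8.8 dB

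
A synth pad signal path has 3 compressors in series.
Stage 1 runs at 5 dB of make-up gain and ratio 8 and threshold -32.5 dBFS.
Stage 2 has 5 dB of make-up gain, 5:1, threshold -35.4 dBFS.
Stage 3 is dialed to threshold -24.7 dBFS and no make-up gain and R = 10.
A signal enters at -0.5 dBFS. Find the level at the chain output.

Stage 1: 32 dB above -32.5 dBFS, reduced 8:1 to 4 dB above → -28.5 dBFS; +5 dB make-up → -23.5 dBFS.
Stage 2: -23.5 dBFS is 11.9 dB over -35.4 dBFS; at 5:1 that becomes 2.38 dB over, giving -33.02 dBFS; +5 dB make-up → -28.02 dBFS.
Stage 3: -28.02 dBFS ≤ -24.7 dBFS, so stage 3 doesn't engage; output -28.02 dBFS.

-28.02 dBFS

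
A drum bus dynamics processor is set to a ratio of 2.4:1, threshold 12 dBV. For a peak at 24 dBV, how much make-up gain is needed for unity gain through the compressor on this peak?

Without make-up, output = threshold + overshoot/2.4 = 12 + 5 = 17 dBV.
Gap to target: 7 dB.

7 dB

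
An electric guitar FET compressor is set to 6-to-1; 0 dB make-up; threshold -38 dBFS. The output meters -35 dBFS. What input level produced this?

-20 dBFS

Post-compression overshoot = -35 − (-38) = 3 dB.
Before 6:1 compression the overshoot was 3 × 6 = 18 dB, so input = -38 + 18 = -20 dBFS.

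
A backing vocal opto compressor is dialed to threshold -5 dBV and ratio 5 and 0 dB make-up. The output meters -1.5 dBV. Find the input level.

12.5 dBV

The compressed level sits -1.5 − (-5) = 3.5 dB over threshold.
Undo the ratio: input overshoot = 3.5 × 5 = 17.5 dB, giving input = 12.5 dBV.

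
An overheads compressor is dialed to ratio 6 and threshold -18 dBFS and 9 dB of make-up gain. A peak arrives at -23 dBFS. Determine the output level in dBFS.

-14 dBFS

-23 dBFS is 5 dB below the -18 dBFS threshold, so no gain reduction is applied.
Make-up gain adds 9 dB: -23 + 9 = -14 dBFS.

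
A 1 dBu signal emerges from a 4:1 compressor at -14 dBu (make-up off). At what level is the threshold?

-19 dBu

Gain reduction = 1 − (-14) = 15 dB; output overshoot = GR / (R − 1) = 15 / 3 = 5 dB.
Threshold = output − output overshoot = -14 − 5 = -19 dBu.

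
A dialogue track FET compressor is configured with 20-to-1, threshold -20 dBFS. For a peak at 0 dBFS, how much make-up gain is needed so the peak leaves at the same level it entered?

19 dB

The peak compresses to -20 + 20/20 = -19 dBFS.
To reach 0 dBFS requires 0 − (-19) = 19 dB of make-up.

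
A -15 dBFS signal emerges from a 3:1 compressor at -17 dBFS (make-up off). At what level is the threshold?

-18 dBFS

Let T be the threshold. Output overshoot = (input overshoot)/R, so -17 − T = (-15 − T)/3.
3·(-17 − T) = -15 − T → 2·T = -51 − (-15) = -36.
T = -36/2 = -18 dBFS.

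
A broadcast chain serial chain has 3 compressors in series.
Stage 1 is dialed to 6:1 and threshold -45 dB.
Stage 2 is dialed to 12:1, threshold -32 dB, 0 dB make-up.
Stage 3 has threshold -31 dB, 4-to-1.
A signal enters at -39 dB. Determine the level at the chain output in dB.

-44 dB

Stage 1: overshoot 6 dB → 6/6 = 1 dB → -44 dB.
Stage 2: -44 dB ≤ -32 dB, so stage 2 doesn't engage; output -44 dB.
Stage 3: -44 dB ≤ -31 dB, so stage 3 doesn't engage; output -44 dB.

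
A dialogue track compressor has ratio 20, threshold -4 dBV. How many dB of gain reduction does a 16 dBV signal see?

19 dB

Overshoot = 16 − (-4) = 20 dB.
After 20:1 compression the overshoot becomes 20/20 = 1 dB.
GR = overshoot in − overshoot out = 20 − 1 = 19 dB.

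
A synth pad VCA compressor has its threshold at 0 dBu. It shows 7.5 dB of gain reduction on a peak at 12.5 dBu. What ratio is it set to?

2.5:1

Input overshoot = 12.5 − 0 = 12.5 dB.
Output overshoot = 12.5 − 7.5 = 5 dB.
Ratio = input overshoot / output overshoot = 12.5 / 5 = 2.5.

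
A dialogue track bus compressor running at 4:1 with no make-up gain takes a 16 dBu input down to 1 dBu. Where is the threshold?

Let T be the threshold. Output overshoot = (input overshoot)/R, so 1 − T = (16 − T)/4.
4·(1 − T) = 16 − T → 3·T = 4 − 16 = -12.
T = -12/3 = -4 dBu.

-4 dBu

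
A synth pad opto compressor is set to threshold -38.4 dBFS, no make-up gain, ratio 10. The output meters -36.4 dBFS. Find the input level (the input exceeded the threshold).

Post-compression overshoot = -36.4 − (-38.4) = 2 dB.
Input overshoot = R × output overshoot = 20 dB → input = -38.4 + 20 = -18.4 dBFS.

-18.4 dBFS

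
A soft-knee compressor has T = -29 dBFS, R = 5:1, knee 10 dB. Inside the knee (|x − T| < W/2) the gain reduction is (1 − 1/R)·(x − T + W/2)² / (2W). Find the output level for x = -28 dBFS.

x − T + W/2 = -28 − (-29) + 5 = 6.
GR = (1 − 1/5) × 6² / 20 = 0.8 × 36 / 20 = 1.44 dB.
Output = -28 − 1.44 = -29.44 dBFS.

-29.44 dBFS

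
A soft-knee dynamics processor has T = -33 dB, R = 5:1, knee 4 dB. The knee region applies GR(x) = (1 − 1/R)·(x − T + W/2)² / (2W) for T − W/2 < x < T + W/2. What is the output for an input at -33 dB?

-33.4 dB

x − T + W/2 = -33 − (-33) + 2 = 2.
GR = (1 − 1/5) × 2² / 8 = 0.8 × 4 / 8 = 0.4 dB.
Output = -33 − 0.4 = -33.4 dB.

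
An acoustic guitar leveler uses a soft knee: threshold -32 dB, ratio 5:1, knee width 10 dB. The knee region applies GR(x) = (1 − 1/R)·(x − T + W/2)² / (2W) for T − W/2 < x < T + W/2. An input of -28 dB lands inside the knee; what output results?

-31.24 dB

x − T + W/2 = -28 − (-32) + 5 = 9.
GR = (1 − 1/5) × 9² / 20 = 0.8 × 81 / 20 = 3.24 dB.
Output = -28 − 3.24 = -31.24 dB.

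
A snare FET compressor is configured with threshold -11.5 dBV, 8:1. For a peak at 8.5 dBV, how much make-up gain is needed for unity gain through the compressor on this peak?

17.5 dB

The peak compresses to -11.5 + 20/8 = -9 dBV.
To reach 8.5 dBV requires 8.5 − (-9) = 17.5 dB of make-up.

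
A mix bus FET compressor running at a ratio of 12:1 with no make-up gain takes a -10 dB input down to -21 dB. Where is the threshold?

-22 dB

Gain reduction = -10 − (-21) = 11 dB; output overshoot = GR / (R − 1) = 11 / 11 = 1 dB.
Threshold = output − output overshoot = -21 − 1 = -22 dB.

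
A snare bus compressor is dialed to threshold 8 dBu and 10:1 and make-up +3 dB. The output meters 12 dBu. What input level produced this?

Before make-up, the level was 12 − 3 = 9 dBu.
That's 1 dB above the 8 dBu threshold.
Input overshoot = R × output overshoot = 10 dB → input = 8 + 10 = 18 dBu.

18 dBu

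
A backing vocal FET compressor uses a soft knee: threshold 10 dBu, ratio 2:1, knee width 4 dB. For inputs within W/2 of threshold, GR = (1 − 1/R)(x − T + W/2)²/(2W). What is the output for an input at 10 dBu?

9.75 dBu

x − T + W/2 = 10 − 10 + 2 = 2.
GR = (1 − 1/2) × 2² / 8 = 0.5 × 4 / 8 = 0.25 dB.
Output = 10 − 0.25 = 9.75 dBu.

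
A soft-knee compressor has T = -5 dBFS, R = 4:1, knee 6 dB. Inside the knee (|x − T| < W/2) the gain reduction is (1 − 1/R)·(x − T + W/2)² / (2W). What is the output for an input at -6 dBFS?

x − T + W/2 = -6 − (-5) + 3 = 2.
GR = (1 − 1/4) × 2² / 12 = 0.75 × 4 / 12 = 0.25 dB.
Output = -6 − 0.25 = -6.25 dBFS.

-6.25 dBFS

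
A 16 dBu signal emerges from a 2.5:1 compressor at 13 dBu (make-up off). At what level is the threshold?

11 dBu

Let T be the threshold. Output overshoot = (input overshoot)/R, so 13 − T = (16 − T)/2.5.
2.5·(13 − T) = 16 − T → 1.5·T = 32.5 − 16 = 16.5.
T = 16.5/1.5 = 11 dBu.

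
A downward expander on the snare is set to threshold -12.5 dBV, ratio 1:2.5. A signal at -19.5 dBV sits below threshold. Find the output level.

Undershoot = (-12.5) − (-19.5) = 7 dB.
At 1:2.5, that expands to 17.5 dB under threshold.
Output = -12.5 − 17.5 = -30 dBV.

-30 dBV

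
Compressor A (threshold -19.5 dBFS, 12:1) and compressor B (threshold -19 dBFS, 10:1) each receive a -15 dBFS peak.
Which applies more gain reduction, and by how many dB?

A: 4.5 dB over, compressed to 0.375 dB over, so 4.125 dB of GR.
B: 4 dB over, compressed to 0.4 dB over, so 3.6 dB of GR.
A reduces 0.525 dB more.

A, by 0.525 dB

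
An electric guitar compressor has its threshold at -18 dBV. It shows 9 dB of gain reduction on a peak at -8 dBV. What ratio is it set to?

10:1

Input overshoot = -8 − (-18) = 10 dB.
Output overshoot = 10 − 9 = 1 dB.
Ratio = input overshoot / output overshoot = 10 / 1 = 10.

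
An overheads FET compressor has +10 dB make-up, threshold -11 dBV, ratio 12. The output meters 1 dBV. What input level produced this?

Before make-up, the level was 1 − 10 = -9 dBV.
That's 2 dB above the -11 dBV threshold.
Undo the ratio: input overshoot = 2 × 12 = 24 dB, giving input = 13 dBV.

13 dBV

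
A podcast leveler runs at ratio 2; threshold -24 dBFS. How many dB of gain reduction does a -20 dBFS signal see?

The signal is 4 dB above threshold.
A 2:1 ratio leaves 2 dB of that excess.
GR = overshoot in − overshoot out = 4 − 2 = 2 dB.

2 dB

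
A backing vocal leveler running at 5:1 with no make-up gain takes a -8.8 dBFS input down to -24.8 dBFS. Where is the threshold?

Input is 20 dB above T (since output overshoot × R = input overshoot: (-24.8 − T)·5 = -8.8 − T gives T = -28.8 dBFS).
Check: -28.8 + (-8.8 − (-28.8))/5 = -28.8 + 4 = -24.8 dBFS. ✓

-28.8 dBFS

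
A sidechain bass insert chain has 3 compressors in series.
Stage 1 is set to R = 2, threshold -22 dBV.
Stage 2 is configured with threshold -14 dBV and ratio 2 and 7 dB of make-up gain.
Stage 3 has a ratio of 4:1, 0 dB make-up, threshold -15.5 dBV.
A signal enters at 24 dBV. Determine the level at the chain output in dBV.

Stage 1: overshoot 46 dB → 46/2 = 23 dB → 1 dBV.
Stage 2: overshoot 15 dB → 15/2 = 7.5 dB → -6.5 dBV; +7 dB make-up → 0.5 dBV.
Stage 3: 16 dB above -15.5 dBV, reduced 4:1 to 4 dB above → -11.5 dBV.

-11.5 dBV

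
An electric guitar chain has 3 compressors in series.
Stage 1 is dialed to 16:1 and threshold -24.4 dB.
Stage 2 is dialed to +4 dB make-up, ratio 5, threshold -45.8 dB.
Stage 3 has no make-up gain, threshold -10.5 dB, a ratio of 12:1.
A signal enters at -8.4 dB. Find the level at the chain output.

-37.32 dB

Stage 1: 16 dB above -24.4 dB, reduced 16:1 to 1 dB above → -23.4 dB.
Stage 2: overshoot 22.4 dB → 22.4/5 = 4.48 dB → -41.32 dB; +4 dB make-up → -37.32 dB.
Stage 3: below threshold (-37.32 ≤ -10.5); passes unchanged; output -37.32 dB.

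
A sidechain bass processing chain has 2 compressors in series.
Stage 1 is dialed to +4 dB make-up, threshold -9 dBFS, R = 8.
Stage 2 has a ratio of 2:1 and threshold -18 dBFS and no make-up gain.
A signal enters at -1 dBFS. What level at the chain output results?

-11 dBFS

Stage 1: 8 dB above -9 dBFS, reduced 8:1 to 1 dB above → -8 dBFS; +4 dB make-up → -4 dBFS.
Stage 2: -4 dBFS is 14 dB over -18 dBFS; at 2:1 that becomes 7 dB over, giving -11 dBFS.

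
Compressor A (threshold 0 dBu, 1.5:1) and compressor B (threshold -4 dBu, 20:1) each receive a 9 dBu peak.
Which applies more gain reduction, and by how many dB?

A: 9 dB over, compressed to 6 dB over, so 3 dB of GR.
B: 13 dB over, compressed to 0.65 dB over, so 12.35 dB of GR.
Difference: 9.35 dB in favour of B.

B, by 9.35 dB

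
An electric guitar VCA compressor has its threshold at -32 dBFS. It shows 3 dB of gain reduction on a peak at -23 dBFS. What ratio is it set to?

Input overshoot = -23 − (-32) = 9 dB.
Output overshoot = 9 − 3 = 6 dB.
Ratio = input overshoot / output overshoot = 9 / 6 = 1.5.

1.5:1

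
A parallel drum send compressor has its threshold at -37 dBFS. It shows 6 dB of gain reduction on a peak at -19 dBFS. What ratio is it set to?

Input overshoot = -19 − (-37) = 18 dB.
Output overshoot = 18 − 6 = 12 dB.
Ratio = input overshoot / output overshoot = 18 / 12 = 1.5.

1.5:1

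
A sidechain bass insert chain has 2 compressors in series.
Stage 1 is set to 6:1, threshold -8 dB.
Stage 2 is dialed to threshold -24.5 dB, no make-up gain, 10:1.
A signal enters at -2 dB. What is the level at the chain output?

-22.75 dB

Stage 1: 6 dB above -8 dB, reduced 6:1 to 1 dB above → -7 dB.
Stage 2: overshoot 17.5 dB → 17.5/10 = 1.75 dB → -22.75 dB.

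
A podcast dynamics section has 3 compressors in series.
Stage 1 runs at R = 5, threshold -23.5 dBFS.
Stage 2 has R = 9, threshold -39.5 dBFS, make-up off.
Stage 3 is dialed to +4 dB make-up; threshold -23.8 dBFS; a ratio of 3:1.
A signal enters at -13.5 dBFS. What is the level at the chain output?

Stage 1: -13.5 dBFS is 10 dB over -23.5 dBFS; at 5:1 that becomes 2 dB over, giving -21.5 dBFS.
Stage 2: overshoot 18 dB → 18/9 = 2 dB → -37.5 dBFS.
Stage 3: -37.5 dBFS is at or below the -23.8 dBFS threshold — no compression; make-up brings it to -33.5 dBFS.

-33.5 dBFS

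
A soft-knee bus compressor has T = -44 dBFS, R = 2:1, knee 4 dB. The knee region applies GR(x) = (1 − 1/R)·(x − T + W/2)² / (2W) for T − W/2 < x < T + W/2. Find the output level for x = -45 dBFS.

x − T + W/2 = -45 − (-44) + 2 = 1.
GR = (1 − 1/2) × 1² / 8 = 0.5 × 1 / 8 = 0.0625 dB.
Output = -45 − 0.0625 = -45.0625 dBFS.

-45.0625 dBFS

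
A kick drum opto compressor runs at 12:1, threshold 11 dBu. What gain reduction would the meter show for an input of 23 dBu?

23 dBu exceeds the threshold by 12 dB.
A 12:1 ratio leaves 1 dB of that excess.
So the signal is attenuated by 12 − 1 = 11 dB.

11 dB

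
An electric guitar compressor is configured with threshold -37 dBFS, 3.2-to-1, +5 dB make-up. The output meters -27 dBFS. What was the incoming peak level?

Stripping the +5 dB make-up gives -32 dBFS at the gain stage.
That's 5 dB above the -37 dBFS threshold.
Before 3.2:1 compression the overshoot was 5 × 3.2 = 16 dB, so input = -37 + 16 = -21 dBFS.

-21 dBFS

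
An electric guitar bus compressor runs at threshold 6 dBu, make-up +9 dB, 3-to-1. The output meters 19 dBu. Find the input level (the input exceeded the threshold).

18 dBu

Remove make-up: 19 − 9 = 10 dBu.
That's 4 dB above the 6 dBu threshold.
Undo the ratio: input overshoot = 4 × 3 = 12 dB, giving input = 18 dBu.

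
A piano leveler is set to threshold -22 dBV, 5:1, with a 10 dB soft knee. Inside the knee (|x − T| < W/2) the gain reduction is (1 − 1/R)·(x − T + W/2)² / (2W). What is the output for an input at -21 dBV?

-22.44 dBV

x − T + W/2 = -21 − (-22) + 5 = 6.
GR = (1 − 1/5) × 6² / 20 = 0.8 × 36 / 20 = 1.44 dB.
Output = -21 − 1.44 = -22.44 dBV.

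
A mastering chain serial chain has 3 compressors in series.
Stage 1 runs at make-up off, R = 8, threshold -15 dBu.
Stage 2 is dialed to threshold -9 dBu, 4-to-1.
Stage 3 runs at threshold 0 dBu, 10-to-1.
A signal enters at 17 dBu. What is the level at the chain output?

Stage 1: overshoot 32 dB → 32/8 = 4 dB → -11 dBu.
Stage 2: below threshold (-11 ≤ -9); passes unchanged; output -11 dBu.
Stage 3: below threshold (-11 ≤ 0); passes unchanged; output -11 dBu.

-11 dBu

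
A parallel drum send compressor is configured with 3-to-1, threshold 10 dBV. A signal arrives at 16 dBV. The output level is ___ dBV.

16 dBV sits 6 dB over threshold.
The 6 dB excess becomes 2 dB after 3:1 reduction.
Output = 10 + 2 = 12 dBV.

12 dBV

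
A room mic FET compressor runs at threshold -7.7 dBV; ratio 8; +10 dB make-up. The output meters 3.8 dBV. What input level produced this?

Stripping the +10 dB make-up gives -6.2 dBV at the gain stage.
Post-compression overshoot = -6.2 − (-7.7) = 1.5 dB.
Undo the ratio: input overshoot = 1.5 × 8 = 12 dB, giving input = 4.3 dBV.

4.3 dBV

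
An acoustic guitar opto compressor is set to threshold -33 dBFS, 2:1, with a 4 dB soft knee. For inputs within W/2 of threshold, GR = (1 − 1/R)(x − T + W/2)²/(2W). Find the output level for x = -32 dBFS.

x − T + W/2 = -32 − (-33) + 2 = 3.
GR = (1 − 1/2) × 3² / 8 = 0.5 × 9 / 8 = 0.5625 dB.
Output = -32 − 0.5625 = -32.5625 dBFS.

-32.5625 dBFS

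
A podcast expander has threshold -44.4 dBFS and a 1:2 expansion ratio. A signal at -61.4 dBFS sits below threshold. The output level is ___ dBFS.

-78.4 dBFS

Below threshold, a 1:2 expander applies gain = (2−1)×(T − x) of attenuation.
(2−1) × 17 = 17 dB, so output = -61.4 − 17 = -78.4 dBFS.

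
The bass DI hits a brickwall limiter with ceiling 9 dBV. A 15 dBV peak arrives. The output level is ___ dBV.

9 dBV

A brickwall limiter is an ∞:1 compressor: any input above the ceiling is clamped to 9 dBV.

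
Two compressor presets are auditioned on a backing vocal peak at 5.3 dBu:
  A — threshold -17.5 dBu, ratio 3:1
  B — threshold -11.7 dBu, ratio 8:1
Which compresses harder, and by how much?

A, by 0.325 dB

A: 22.8 dB over, compressed to 7.6 dB over, so 15.2 dB of GR.
B: 17 dB over, compressed to 2.125 dB over, so 14.875 dB of GR.
Difference: 0.325 dB in favour of A.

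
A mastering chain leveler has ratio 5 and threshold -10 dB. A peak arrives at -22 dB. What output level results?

-22 dB

-22 dB is 12 dB below the -10 dB threshold, so no gain reduction is applied.
Output = input = -22 dB.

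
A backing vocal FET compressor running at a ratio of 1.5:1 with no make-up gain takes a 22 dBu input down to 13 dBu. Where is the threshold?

Gain reduction = 22 − 13 = 9 dB; output overshoot = GR / (R − 1) = 9 / 0.5 = 18 dB.
Threshold = output − output overshoot = 13 − 18 = -5 dBu.

-5 dBu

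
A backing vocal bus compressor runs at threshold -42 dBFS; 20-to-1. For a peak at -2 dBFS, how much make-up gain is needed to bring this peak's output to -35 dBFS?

Overshoot 40 dB → 40/20 = 2 dB after compression, so the compressed level is -42 + 2 = -40 dBFS.
Make-up = target − compressed = -35 − (-40) = 5 dB.

5 dB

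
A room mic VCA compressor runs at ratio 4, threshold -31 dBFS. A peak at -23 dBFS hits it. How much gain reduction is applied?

The signal is 8 dB above threshold.
After 4:1 compression the overshoot becomes 8/4 = 2 dB.
So the signal is attenuated by 8 − 2 = 6 dB.

6 dB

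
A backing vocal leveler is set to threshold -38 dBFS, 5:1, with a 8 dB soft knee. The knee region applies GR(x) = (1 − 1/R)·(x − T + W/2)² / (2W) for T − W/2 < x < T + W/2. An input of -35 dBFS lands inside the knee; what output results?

-37.45 dBFS

x − T + W/2 = -35 − (-38) + 4 = 7.
GR = (1 − 1/5) × 7² / 16 = 0.8 × 49 / 16 = 2.45 dB.
Output = -35 − 2.45 = -37.45 dBFS.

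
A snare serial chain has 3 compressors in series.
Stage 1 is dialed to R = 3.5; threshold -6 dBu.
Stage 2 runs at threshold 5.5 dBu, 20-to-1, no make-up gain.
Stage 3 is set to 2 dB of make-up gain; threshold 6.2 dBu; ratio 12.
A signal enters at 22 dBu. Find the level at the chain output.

Stage 1: 28 dB above -6 dBu, reduced 3.5:1 to 8 dB above → 2 dBu.
Stage 2: 2 dBu is at or below the 5.5 dBu threshold — no compression; output 2 dBu.
Stage 3: 2 dBu is at or below the 6.2 dBu threshold — no compression; make-up brings it to 4 dBu.

4 dBu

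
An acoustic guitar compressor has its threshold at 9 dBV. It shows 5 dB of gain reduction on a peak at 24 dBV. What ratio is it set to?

1.5:1

Input overshoot = 24 − 9 = 15 dB.
Output overshoot = 15 − 5 = 10 dB.
Ratio = input overshoot / output overshoot = 15 / 10 = 1.5.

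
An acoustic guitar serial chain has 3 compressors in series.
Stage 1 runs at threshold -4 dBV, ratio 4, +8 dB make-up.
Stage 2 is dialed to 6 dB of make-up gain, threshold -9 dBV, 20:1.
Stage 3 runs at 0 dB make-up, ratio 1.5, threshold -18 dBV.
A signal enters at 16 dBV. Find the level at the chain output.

Stage 1: overshoot 20 dB → 20/4 = 5 dB → 1 dBV; +8 dB make-up → 9 dBV.
Stage 2: overshoot 18 dB → 18/20 = 0.9 dB → -8.1 dBV; +6 dB make-up → -2.1 dBV.
Stage 3: overshoot 15.9 dB → 15.9/1.5 = 10.6 dB → -7.4 dBV.

-7.4 dBV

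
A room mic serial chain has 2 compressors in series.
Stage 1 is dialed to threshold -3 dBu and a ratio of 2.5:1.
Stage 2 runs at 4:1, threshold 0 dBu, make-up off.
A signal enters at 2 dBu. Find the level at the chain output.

-1 dBu

Stage 1: overshoot 5 dB → 5/2.5 = 2 dB → -1 dBu.
Stage 2: -1 dBu ≤ 0 dBu, so stage 2 doesn't engage; output -1 dBu.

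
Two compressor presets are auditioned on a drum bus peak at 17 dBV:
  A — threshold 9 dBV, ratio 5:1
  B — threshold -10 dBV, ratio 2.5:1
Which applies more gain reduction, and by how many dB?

A: overshoot 8 dB → output overshoot 1.6 dB → GR 6.4 dB.
B: overshoot 27 dB → output overshoot 10.8 dB → GR 16.2 dB.
B reduces 9.8 dB more.

B, by 9.8 dB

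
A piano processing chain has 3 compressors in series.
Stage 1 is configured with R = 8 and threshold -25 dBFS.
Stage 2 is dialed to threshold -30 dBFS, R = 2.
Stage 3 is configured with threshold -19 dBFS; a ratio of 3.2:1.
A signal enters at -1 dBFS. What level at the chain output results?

-26 dBFS

Stage 1: -1 dBFS is 24 dB over -25 dBFS; at 8:1 that becomes 3 dB over, giving -22 dBFS.
Stage 2: overshoot 8 dB → 8/2 = 4 dB → -26 dBFS.
Stage 3: -26 dBFS ≤ -19 dBFS, so stage 3 doesn't engage; output -26 dBFS.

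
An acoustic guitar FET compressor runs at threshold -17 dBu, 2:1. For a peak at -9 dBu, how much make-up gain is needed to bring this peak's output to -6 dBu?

7 dB

Without make-up, output = threshold + overshoot/2 = -17 + 4 = -13 dBu.
Gap to target: 7 dB.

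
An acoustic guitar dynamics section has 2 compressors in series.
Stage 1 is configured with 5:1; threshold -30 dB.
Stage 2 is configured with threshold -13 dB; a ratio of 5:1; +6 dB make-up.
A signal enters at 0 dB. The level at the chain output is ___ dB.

-18 dB

Stage 1: 0 dB is 30 dB over -30 dB; at 5:1 that becomes 6 dB over, giving -24 dB.
Stage 2: -24 dB ≤ -13 dB, so stage 2 doesn't engage; make-up brings it to -18 dB.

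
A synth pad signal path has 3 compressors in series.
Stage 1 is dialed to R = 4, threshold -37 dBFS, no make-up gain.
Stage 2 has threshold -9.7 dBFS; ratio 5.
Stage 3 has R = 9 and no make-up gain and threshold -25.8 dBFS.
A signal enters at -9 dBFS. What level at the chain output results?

-30 dBFS

Stage 1: overshoot 28 dB → 28/4 = 7 dB → -30 dBFS.
Stage 2: below threshold (-30 ≤ -9.7); passes unchanged; output -30 dBFS.
Stage 3: below threshold (-30 ≤ -25.8); passes unchanged; output -30 dBFS.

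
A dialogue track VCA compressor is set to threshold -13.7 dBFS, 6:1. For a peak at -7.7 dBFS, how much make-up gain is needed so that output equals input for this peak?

Without make-up, output = threshold + overshoot/6 = -13.7 + 1 = -12.7 dBFS.
Gap to target: 5 dB.

5 dB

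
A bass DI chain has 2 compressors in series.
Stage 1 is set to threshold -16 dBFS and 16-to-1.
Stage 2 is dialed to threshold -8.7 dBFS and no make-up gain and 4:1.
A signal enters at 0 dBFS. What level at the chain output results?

-15 dBFS

Stage 1: 16 dB above -16 dBFS, reduced 16:1 to 1 dB above → -15 dBFS.
Stage 2: below threshold (-15 ≤ -8.7); passes unchanged; output -15 dBFS.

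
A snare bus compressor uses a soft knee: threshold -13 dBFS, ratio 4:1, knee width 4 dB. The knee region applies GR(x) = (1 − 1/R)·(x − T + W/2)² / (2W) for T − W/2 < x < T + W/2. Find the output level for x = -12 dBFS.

x − T + W/2 = -12 − (-13) + 2 = 3.
GR = (1 − 1/4) × 3² / 8 = 0.75 × 9 / 8 = 0.84375 dB.
Output = -12 − 0.84375 = -12.84375 dBFS.

-12.84375 dBFS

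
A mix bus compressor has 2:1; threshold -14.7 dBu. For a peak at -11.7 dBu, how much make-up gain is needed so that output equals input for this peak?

The peak compresses to -14.7 + 3/2 = -13.2 dBu.
To reach -11.7 dBu requires -11.7 − (-13.2) = 1.5 dB of make-up.

1.5 dB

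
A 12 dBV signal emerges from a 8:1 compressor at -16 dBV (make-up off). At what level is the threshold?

-20 dBV

Input is 32 dB above T (since output overshoot × R = input overshoot: (-16 − T)·8 = 12 − T gives T = -20 dBV).
Check: -20 + (12 − (-20))/8 = -20 + 4 = -16 dBV. ✓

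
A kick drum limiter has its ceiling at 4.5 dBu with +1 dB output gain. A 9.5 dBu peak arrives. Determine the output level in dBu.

A brickwall limiter is an ∞:1 compressor: any input above the ceiling is clamped to 4.5 dBu.
Output gain then adds 1 dB: 4.5 + 1 = 5.5 dBu.

5.5 dBu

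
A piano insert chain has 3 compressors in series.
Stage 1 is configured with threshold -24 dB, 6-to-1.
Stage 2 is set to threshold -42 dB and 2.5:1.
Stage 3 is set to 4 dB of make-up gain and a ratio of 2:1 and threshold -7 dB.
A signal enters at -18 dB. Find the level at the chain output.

Stage 1: -18 dB is 6 dB over -24 dB; at 6:1 that becomes 1 dB over, giving -23 dB.
Stage 2: overshoot 19 dB → 19/2.5 = 7.6 dB → -34.4 dB.
Stage 3: -34.4 dB is at or below the -7 dB threshold — no compression; make-up brings it to -30.4 dB.

-30.4 dB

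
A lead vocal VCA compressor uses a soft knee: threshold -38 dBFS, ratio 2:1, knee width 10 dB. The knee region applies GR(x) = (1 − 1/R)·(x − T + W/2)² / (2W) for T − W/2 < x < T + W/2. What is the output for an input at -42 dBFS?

-42.025 dBFS

x − T + W/2 = -42 − (-38) + 5 = 1.
GR = (1 − 1/2) × 1² / 20 = 0.5 × 1 / 20 = 0.025 dB.
Output = -42 − 0.025 = -42.025 dBFS.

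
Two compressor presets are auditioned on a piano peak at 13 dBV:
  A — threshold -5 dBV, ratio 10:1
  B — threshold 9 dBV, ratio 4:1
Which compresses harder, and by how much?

A: overshoot 18 dB → output overshoot 1.8 dB → GR 16.2 dB.
B: overshoot 4 dB → output overshoot 1 dB → GR 3 dB.
Difference: 13.2 dB in favour of A.

A, by 13.2 dB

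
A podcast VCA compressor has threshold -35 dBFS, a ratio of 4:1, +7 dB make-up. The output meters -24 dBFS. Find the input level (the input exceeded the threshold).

-19 dBFS

Stripping the +7 dB make-up gives -31 dBFS at the gain stage.
That's 4 dB above the -35 dBFS threshold.
Before 4:1 compression the overshoot was 4 × 4 = 16 dB, so input = -35 + 16 = -19 dBFS.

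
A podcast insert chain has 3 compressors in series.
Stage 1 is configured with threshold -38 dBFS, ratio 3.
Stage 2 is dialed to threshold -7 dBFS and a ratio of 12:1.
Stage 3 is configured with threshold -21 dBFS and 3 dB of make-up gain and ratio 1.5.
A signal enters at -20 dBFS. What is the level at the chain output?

Stage 1: overshoot 18 dB → 18/3 = 6 dB → -32 dBFS.
Stage 2: -32 dBFS is at or below the -7 dBFS threshold — no compression; output -32 dBFS.
Stage 3: below threshold (-32 ≤ -21); passes unchanged; make-up brings it to -29 dBFS.

-29 dBFS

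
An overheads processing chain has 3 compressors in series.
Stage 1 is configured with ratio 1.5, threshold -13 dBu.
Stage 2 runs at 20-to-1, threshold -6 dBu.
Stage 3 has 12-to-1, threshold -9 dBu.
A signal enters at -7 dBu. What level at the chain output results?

Stage 1: -7 dBu is 6 dB over -13 dBu; at 1.5:1 that becomes 4 dB over, giving -9 dBu.
Stage 2: below threshold (-9 ≤ -6); passes unchanged; output -9 dBu.
Stage 3: -9 dBu is at or below the -9 dBu threshold — no compression; output -9 dBu.

-9 dBu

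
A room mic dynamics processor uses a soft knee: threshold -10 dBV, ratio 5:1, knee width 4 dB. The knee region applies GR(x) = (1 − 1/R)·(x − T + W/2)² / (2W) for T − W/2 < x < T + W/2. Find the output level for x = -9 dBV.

-9.9 dBV

x − T + W/2 = -9 − (-10) + 2 = 3.
GR = (1 − 1/5) × 3² / 8 = 0.8 × 9 / 8 = 0.9 dB.
Output = -9 − 0.9 = -9.9 dBV.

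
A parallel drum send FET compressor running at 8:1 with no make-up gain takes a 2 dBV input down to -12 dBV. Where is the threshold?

Input is 16 dB above T (since output overshoot × R = input overshoot: (-12 − T)·8 = 2 − T gives T = -14 dBV).
Check: -14 + (2 − (-14))/8 = -14 + 2 = -12 dBV. ✓

-14 dBV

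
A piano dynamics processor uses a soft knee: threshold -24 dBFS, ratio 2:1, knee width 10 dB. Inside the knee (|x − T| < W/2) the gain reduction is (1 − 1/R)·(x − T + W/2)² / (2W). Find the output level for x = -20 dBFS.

x − T + W/2 = -20 − (-24) + 5 = 9.
GR = (1 − 1/2) × 9² / 20 = 0.5 × 81 / 20 = 2.025 dB.
Output = -20 − 2.025 = -22.025 dBFS.

-22.025 dBFS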